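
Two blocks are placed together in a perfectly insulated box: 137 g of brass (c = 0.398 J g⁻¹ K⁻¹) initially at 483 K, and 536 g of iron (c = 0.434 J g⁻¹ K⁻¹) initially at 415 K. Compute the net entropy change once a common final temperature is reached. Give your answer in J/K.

Energy balance: T_f = (m₁c₁T₁ + m₂c₂T₂)/(m₁c₁ + m₂c₂) = 427.91 K.
ΔS₁ = m₁c₁ ln(T_f/T₁) = 54.526 × ln(427.91/483) = -6.603 J/K.
ΔS₂ = m₂c₂ ln(T_f/T₂) = 232.624 × ln(427.91/415) = 7.128 J/K.
ΔS_total = -6.603 + 7.128 = 0.525 J/K.

ΔS_total = 0.525 J/K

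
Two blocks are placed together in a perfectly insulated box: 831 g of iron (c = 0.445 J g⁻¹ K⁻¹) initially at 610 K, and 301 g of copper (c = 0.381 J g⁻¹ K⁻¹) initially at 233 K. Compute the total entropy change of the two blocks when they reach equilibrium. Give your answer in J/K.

Energy balance: T_f = (m₁c₁T₁ + m₂c₂T₂)/(m₁c₁ + m₂c₂) = 520.76 K.
ΔS₁ = m₁c₁ ln(T_f/T₁) = 369.795 × ln(520.76/610) = -58.49 J/K.
ΔS₂ = m₂c₂ ln(T_f/T₂) = 114.681 × ln(520.76/233) = 92.23 J/K.
ΔS_total = -58.49 + 92.23 = 33.7 J/K.

ΔS_total = 33.7 J/K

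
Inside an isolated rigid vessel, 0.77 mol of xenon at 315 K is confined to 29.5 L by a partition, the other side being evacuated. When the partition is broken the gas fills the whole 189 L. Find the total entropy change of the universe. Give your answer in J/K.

For an ideal gas in free expansion Q = 0 and W = 0, so T is unchanged.
Entropy is a state function; using a reversible isothermal path, ΔS_gas = nR ln(V₂/V₁) = 0.77 × 8.314 × ln(189/29.5) = 11.9 J/K.
The insulated surroundings exchange no heat, so ΔS_surr = 0 and ΔS_universe = ΔS_gas.

ΔS_universe = 11.9 J/K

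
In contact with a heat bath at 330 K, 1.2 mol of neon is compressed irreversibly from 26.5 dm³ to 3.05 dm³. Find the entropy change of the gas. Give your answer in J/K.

ΔS_gas = -21.6 J/K

Entropy is a state function, so ΔS_gas depends only on the end states.
For an isothermal ideal gas ΔS_gas = nR ln(V₂/V₁) = 1.2 × 8.314 × ln(3.05/26.5) = -21.6 J/K.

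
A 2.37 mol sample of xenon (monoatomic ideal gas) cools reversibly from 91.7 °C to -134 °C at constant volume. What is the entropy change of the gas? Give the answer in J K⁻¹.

In kelvin: T₁ = 364.85 K, T₂ = 139.15 K. At constant volume, ΔS = nC_V ln(T₂/T₁) with C_V = 3R/2 = 12.47 J mol⁻¹ K⁻¹.
ΔS = 2.37 × 12.47 × ln(139.15/364.85) = -28.5 J/K.

ΔS = -28.5 J/K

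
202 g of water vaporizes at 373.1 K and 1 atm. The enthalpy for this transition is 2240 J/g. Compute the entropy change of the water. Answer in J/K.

ΔS = 1210 J/K

Heat absorbed by the substance: Q = mL = 202 × 2240 = 452480 J.
At constant T, ΔS = Q_rev/T = 452480 / 373.1 = 1210 J/K.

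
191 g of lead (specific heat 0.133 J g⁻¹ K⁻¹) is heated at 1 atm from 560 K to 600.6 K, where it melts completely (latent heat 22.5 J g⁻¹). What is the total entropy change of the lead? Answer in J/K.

ΔS = 8.93 J/K

Warming step: ΔS₁ = m c ln(T_tr/T_i) = 191 × 0.133 × ln(600.6/560) = 1.778 J/K.
Phase change: ΔS₂ = +mL/T_tr = 191 × 22.5 / 600.6 = 7.155 J/K.
ΔS_total = (1.778) + (7.155) = 8.93 J/K.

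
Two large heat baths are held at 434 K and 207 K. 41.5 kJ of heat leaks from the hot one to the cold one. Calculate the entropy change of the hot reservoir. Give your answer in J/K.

The hot reservoir loses heat Q, so ΔS_hot = −Q/T_H = −41500/434 = -95.6 J/K.

ΔS_hot = -95.6 J/K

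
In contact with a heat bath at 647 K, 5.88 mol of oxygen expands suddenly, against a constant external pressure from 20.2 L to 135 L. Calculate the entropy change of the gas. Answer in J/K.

Entropy is a state function, so ΔS_gas depends only on the end states.
For an isothermal ideal gas ΔS_gas = nR ln(V₂/V₁) = 5.88 × 8.314 × ln(135/20.2) = 92.9 J/K.

ΔS_gas = 92.9 J/K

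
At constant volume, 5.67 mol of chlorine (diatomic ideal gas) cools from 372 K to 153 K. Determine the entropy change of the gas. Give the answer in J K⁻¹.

At constant volume, ΔS = nC_V ln(T₂/T₁) with C_V = 5R/2 = 20.79 J mol⁻¹ K⁻¹.
ΔS = 5.67 × 20.79 × ln(153/372) = -105 J/K.

ΔS = -105 J/K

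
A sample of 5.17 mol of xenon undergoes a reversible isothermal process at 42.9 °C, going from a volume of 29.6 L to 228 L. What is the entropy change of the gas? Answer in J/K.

For an isothermal ideal gas ΔS_gas = nR ln(V₂/V₁) = 5.17 × 8.314 × ln(228/29.6) = 87.8 J/K.

ΔS_gas = 87.8 J/K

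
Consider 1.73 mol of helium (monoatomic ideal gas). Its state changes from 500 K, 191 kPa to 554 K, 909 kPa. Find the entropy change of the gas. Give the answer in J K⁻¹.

ΔS = nC_p ln(T₂/T₁) − nR ln(P₂/P₁), with C_p = 5R/2 = 20.79 J mol⁻¹ K⁻¹ for a monoatomic ideal gas.
ΔS = 1.73 × [20.79 × ln(554/500) − 8.314 × ln(909/191)] = -18.8 J/K.

ΔS = -18.8 J/K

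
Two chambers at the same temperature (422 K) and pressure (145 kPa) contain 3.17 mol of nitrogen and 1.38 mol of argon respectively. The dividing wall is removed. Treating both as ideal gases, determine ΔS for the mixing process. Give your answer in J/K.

Mole fractions: x_A = 3.17/4.55 = 0.697, x_B = 0.303.
ΔS_mix = −R(n_A ln x_A + n_B ln x_B) = −8.314 × (3.17 ln 0.697 + 1.38 ln 0.303) = 23.2 J/K.

ΔS_mix = 23.2 J/K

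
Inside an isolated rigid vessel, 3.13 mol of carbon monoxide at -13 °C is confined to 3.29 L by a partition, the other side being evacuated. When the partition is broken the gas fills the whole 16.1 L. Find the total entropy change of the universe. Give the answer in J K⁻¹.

No heat is exchanged and no work is done, so the ideal-gas temperature stays constant.
Entropy is a state function; using a reversible isothermal path, ΔS_gas = nR ln(V₂/V₁) = 3.13 × 8.314 × ln(16.1/3.29) = 41.3 J/K.
The insulated surroundings exchange no heat, so ΔS_surr = 0 and ΔS_universe = ΔS_gas.

ΔS_universe = 41.3 J/K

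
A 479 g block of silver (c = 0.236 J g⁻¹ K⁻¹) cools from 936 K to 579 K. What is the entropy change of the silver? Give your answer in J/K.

ΔS = ∫dQ_rev/T = m c ln(T₂/T₁) = 479 × 0.236 × ln(579/936) = -54.3 J/K.

ΔS = -54.3 J/K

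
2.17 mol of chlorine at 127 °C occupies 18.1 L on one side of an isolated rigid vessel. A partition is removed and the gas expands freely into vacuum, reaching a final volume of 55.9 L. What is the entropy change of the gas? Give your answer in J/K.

ΔS_gas = 20.3 J/K

For an ideal gas in free expansion Q = 0 and W = 0, so T is unchanged.
Entropy is a state function; using a reversible isothermal path, ΔS_gas = nR ln(V₂/V₁) = 2.17 × 8.314 × ln(55.9/18.1) = 20.3 J/K.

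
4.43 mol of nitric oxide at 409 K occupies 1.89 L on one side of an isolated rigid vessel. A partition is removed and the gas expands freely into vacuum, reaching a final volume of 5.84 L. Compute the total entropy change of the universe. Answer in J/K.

No heat is exchanged and no work is done, so the ideal-gas temperature stays constant.
Entropy is a state function; using a reversible isothermal path, ΔS_gas = nR ln(V₂/V₁) = 4.43 × 8.314 × ln(5.84/1.89) = 41.6 J/K.
The insulated surroundings exchange no heat, so ΔS_surr = 0 and ΔS_universe = ΔS_gas.

ΔS_universe = 41.6 J/K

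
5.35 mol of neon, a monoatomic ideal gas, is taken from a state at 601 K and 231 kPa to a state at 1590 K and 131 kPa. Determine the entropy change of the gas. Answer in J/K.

ΔS = nC_p ln(T₂/T₁) − nR ln(P₂/P₁), with C_p = 5R/2 = 20.79 J mol⁻¹ K⁻¹ for a monoatomic ideal gas.
ΔS = 5.35 × [20.79 × ln(1590/601) − 8.314 × ln(131/231)] = 133 J/K.

ΔS = 133 J/K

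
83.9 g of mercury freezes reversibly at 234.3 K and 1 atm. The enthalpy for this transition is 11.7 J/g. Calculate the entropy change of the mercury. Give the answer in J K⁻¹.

ΔS = -4.19 J/K

Heat released by the substance: Q = −mL = −83.9 × 11.7 = −981.63 J.
At constant T, ΔS = Q_rev/T = −981.63 / 234.3 = -4.19 J/K.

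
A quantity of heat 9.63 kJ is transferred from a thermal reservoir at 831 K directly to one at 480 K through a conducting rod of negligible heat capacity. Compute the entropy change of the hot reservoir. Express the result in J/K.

The hot reservoir loses heat Q, so ΔS_hot = −Q/T_H = −9630/831 = -11.6 J/K.

ΔS_hot = -11.6 J/K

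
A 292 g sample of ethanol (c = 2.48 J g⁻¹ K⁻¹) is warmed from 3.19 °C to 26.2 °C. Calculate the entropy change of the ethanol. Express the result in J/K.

ΔS = 57.9 J/K

In kelvin: T₁ = 276.34 K, T₂ = 299.35 K. ΔS = ∫dQ_rev/T = m c ln(T₂/T₁) = 292 × 2.48 × ln(299.35/276.34) = 57.9 J/K.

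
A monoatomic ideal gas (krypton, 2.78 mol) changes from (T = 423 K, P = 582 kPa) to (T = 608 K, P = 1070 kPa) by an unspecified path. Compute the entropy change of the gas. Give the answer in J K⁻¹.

ΔS = nC_p ln(T₂/T₁) − nR ln(P₂/P₁), with C_p = 5R/2 = 20.79 J mol⁻¹ K⁻¹ for a monoatomic ideal gas.
ΔS = 2.78 × [20.79 × ln(608/423) − 8.314 × ln(1070/582)] = 6.89 J/K.

ΔS = 6.89 J/K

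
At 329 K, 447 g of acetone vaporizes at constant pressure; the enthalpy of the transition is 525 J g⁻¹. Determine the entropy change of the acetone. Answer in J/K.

ΔS = 713 J/K

Heat absorbed by the substance: Q = mL = 447 × 525 = 234675 J.
At constant T, ΔS = Q_rev/T = 234675 / 329 = 713 J/K.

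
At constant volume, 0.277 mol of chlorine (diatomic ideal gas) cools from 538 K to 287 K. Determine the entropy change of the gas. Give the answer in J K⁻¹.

ΔS = -3.62 J/K

At constant volume, ΔS = nC_V ln(T₂/T₁) with C_V = 5R/2 = 20.79 J mol⁻¹ K⁻¹.
ΔS = 0.277 × 20.79 × ln(287/538) = -3.62 J/K.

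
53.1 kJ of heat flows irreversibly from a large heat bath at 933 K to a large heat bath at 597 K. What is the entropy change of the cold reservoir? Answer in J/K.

ΔS_cold = 88.9 J/K

The cold reservoir gains heat Q, so ΔS_cold = +Q/T_C = 53100/597 = 88.9 J/K.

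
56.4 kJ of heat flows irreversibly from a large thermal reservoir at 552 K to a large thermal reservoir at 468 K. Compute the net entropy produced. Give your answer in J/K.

ΔS_hot = −Q/T_H = −56400/552 = -102.2 J/K and ΔS_cold = +Q/T_C = 56400/468 = 120.5 J/K.
ΔS_total = -102.2 + 120.5 = 18.3 J/K, positive as the second law requires.

ΔS_total = 18.3 J/K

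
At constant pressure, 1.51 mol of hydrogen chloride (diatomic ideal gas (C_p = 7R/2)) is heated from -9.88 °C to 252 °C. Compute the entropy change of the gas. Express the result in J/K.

In kelvin: T₁ = 263.27 K, T₂ = 525.15 K. At constant pressure, ΔS = nC_p ln(T₂/T₁) with C_p = 7R/2 = 29.1 J mol⁻¹ K⁻¹.
ΔS = 1.51 × 29.1 × ln(525.15/263.27) = 30.3 J/K.

ΔS = 30.3 J/K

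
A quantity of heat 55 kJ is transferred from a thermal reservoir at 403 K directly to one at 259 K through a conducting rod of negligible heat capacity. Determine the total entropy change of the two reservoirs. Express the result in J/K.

ΔS_hot = −Q/T_H = −55000/403 = -136.5 J/K and ΔS_cold = +Q/T_C = 55000/259 = 212.4 J/K.
ΔS_total = -136.5 + 212.4 = 75.9 J/K, positive as the second law requires.

ΔS_total = 75.9 J/K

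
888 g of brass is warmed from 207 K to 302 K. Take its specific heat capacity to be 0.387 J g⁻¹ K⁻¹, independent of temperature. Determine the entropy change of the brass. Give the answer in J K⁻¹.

ΔS = 130 J/K

ΔS = ∫dQ_rev/T = m c ln(T₂/T₁) = 888 × 0.387 × ln(302/207) = 130 J/K.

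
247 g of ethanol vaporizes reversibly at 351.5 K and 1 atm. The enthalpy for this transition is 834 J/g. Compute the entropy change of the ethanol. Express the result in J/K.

ΔS = 586 J/K

Heat absorbed by the substance: Q = mL = 247 × 834 = 205998 J.
At constant T, ΔS = Q_rev/T = 205998 / 351.5 = 586 J/K.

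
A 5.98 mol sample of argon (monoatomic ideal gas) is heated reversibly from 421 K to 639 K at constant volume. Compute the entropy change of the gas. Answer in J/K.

At constant volume, ΔS = nC_V ln(T₂/T₁) with C_V = 3R/2 = 12.47 J mol⁻¹ K⁻¹.
ΔS = 5.98 × 12.47 × ln(639/421) = 31.1 J/K.

ΔS = 31.1 J/K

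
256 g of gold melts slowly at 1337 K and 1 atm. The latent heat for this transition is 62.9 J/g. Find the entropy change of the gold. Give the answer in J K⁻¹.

ΔS = 12 J/K

Heat absorbed by the substance: Q = mL = 256 × 62.9 = 16102.4 J.
At constant T, ΔS = Q_rev/T = 16102.4 / 1337 = 12 J/K.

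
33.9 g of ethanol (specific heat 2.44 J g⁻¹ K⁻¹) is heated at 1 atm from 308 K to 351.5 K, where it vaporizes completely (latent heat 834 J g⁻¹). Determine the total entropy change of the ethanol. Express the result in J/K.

Warming step: ΔS₁ = m c ln(T_tr/T_i) = 33.9 × 2.44 × ln(351.5/308) = 10.93 J/K.
Phase change: ΔS₂ = +mL/T_tr = 33.9 × 834 / 351.5 = 80.43 J/K.
ΔS_total = (10.93) + (80.43) = 91.4 J/K.

ΔS = 91.4 J/K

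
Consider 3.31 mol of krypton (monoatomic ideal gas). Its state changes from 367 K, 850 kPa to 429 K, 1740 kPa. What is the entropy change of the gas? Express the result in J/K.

ΔS = nC_p ln(T₂/T₁) − nR ln(P₂/P₁), with C_p = 5R/2 = 20.79 J mol⁻¹ K⁻¹ for a monoatomic ideal gas.
ΔS = 3.31 × [20.79 × ln(429/367) − 8.314 × ln(1740/850)] = -8.98 J/K.

ΔS = -8.98 J/K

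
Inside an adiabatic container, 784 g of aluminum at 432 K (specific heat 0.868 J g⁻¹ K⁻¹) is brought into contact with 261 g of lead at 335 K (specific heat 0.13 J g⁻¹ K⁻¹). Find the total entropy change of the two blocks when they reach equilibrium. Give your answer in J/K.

Energy balance: T_f = (m₁c₁T₁ + m₂c₂T₂)/(m₁c₁ + m₂c₂) = 427.39 K.
ΔS₁ = m₁c₁ ln(T_f/T₁) = 680.512 × ln(427.39/432) = -7.2957 J/K.
ΔS₂ = m₂c₂ ln(T_f/T₂) = 33.93 × ln(427.39/335) = 8.2645 J/K.
ΔS_total = -7.2957 + 8.2645 = 0.969 J/K.

ΔS_total = 0.969 J/K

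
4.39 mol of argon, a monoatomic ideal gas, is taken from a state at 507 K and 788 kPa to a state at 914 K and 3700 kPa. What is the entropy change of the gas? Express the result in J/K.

ΔS = -2.68 J/K

ΔS = nC_p ln(T₂/T₁) − nR ln(P₂/P₁), with C_p = 5R/2 = 20.79 J mol⁻¹ K⁻¹ for a monoatomic ideal gas.
ΔS = 4.39 × [20.79 × ln(914/507) − 8.314 × ln(3700/788)] = -2.68 J/K.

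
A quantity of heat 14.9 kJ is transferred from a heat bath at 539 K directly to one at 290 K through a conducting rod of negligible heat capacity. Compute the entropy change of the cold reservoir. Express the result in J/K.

The cold reservoir gains heat Q, so ΔS_cold = +Q/T_C = 14900/290 = 51.4 J/K.

ΔS_cold = 51.4 J/K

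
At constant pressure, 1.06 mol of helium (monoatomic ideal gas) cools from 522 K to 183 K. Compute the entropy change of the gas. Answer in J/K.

ΔS = -23.1 J/K

At constant pressure, ΔS = nC_p ln(T₂/T₁) with C_p = 5R/2 = 20.79 J mol⁻¹ K⁻¹.
ΔS = 1.06 × 20.79 × ln(183/522) = -23.1 J/K.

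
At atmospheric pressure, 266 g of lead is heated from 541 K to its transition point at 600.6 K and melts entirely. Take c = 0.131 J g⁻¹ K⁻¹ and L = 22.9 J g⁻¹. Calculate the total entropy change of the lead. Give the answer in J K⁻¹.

ΔS = 13.8 J/K

Warming step: ΔS₁ = m c ln(T_tr/T_i) = 266 × 0.131 × ln(600.6/541) = 3.642 J/K.
Phase change: ΔS₂ = +mL/T_tr = 266 × 22.9 / 600.6 = 10.14 J/K.
ΔS_total = (3.642) + (10.14) = 13.8 J/K.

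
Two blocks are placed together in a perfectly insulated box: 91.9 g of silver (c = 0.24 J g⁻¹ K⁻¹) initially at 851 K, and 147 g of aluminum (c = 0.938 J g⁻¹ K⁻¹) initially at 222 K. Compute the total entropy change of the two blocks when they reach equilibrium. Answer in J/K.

Energy balance: T_f = (m₁c₁T₁ + m₂c₂T₂)/(m₁c₁ + m₂c₂) = 308.74 K.
ΔS₁ = m₁c₁ ln(T_f/T₁) = 22.056 × ln(308.74/851) = -22.36 J/K.
ΔS₂ = m₂c₂ ln(T_f/T₂) = 137.886 × ln(308.74/222) = 45.48 J/K.
ΔS_total = -22.36 + 45.48 = 23.1 J/K.

ΔS_total = 23.1 J/K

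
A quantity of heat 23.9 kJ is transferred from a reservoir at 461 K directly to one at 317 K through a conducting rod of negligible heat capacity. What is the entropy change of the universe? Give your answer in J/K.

ΔS_hot = −Q/T_H = −23900/461 = -51.844 J/K and ΔS_cold = +Q/T_C = 23900/317 = 75.394 J/K.
ΔS_total = -51.844 + 75.394 = 23.6 J/K, positive as the second law requires.

ΔS_total = 23.6 J/K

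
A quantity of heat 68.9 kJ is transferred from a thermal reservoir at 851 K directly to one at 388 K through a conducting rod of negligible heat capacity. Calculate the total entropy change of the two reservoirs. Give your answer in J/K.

ΔS_hot = −Q/T_H = −68900/851 = -80.96 J/K and ΔS_cold = +Q/T_C = 68900/388 = 177.6 J/K.
ΔS_total = -80.96 + 177.6 = 96.6 J/K, positive as the second law requires.

ΔS_total = 96.6 J/K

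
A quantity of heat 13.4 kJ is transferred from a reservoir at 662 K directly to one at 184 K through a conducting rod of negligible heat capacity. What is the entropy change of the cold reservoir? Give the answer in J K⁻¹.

ΔS_cold = 72.8 J/K

The cold reservoir gains heat Q, so ΔS_cold = +Q/T_C = 13400/184 = 72.8 J/K.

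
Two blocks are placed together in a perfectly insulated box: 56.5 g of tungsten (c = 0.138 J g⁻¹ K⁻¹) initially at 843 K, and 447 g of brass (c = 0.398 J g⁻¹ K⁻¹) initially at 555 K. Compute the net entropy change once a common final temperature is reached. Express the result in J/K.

ΔS_total = 0.743 J/K

Energy balance: T_f = (m₁c₁T₁ + m₂c₂T₂)/(m₁c₁ + m₂c₂) = 567.09 K.
ΔS₁ = m₁c₁ ln(T_f/T₁) = 7.797 × ln(567.09/843) = -3.0911 J/K.
ΔS₂ = m₂c₂ ln(T_f/T₂) = 177.906 × ln(567.09/555) = 3.8345 J/K.
ΔS_total = -3.0911 + 3.8345 = 0.743 J/K.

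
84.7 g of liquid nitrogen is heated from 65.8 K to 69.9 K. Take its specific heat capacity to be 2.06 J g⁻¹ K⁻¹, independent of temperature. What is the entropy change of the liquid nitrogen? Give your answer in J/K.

ΔS = 10.5 J/K

ΔS = ∫dQ_rev/T = m c ln(T₂/T₁) = 84.7 × 2.06 × ln(69.9/65.8) = 10.5 J/K.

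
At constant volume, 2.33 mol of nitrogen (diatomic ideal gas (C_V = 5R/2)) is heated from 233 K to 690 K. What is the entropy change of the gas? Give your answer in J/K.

At constant volume, ΔS = nC_V ln(T₂/T₁) with C_V = 5R/2 = 20.79 J mol⁻¹ K⁻¹.
ΔS = 2.33 × 20.79 × ln(690/233) = 52.6 J/K.

ΔS = 52.6 J/K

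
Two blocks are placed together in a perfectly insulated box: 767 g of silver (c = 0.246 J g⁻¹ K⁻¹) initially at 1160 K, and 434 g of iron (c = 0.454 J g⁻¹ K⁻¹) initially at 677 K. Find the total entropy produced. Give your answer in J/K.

ΔS_total = 13.9 J/K

Energy balance: T_f = (m₁c₁T₁ + m₂c₂T₂)/(m₁c₁ + m₂c₂) = 913.27 K.
ΔS₁ = m₁c₁ ln(T_f/T₁) = 188.682 × ln(913.27/1160) = -45.12 J/K.
ΔS₂ = m₂c₂ ln(T_f/T₂) = 197.036 × ln(913.27/677) = 58.98 J/K.
ΔS_total = -45.12 + 58.98 = 13.9 J/K.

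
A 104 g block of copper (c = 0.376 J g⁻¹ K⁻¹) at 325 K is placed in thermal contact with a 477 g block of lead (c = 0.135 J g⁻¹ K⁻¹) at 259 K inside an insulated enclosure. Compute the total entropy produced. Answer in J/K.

Energy balance: T_f = (m₁c₁T₁ + m₂c₂T₂)/(m₁c₁ + m₂c₂) = 283.94 K.
ΔS₁ = m₁c₁ ln(T_f/T₁) = 39.104 × ln(283.94/325) = -5.282 J/K.
ΔS₂ = m₂c₂ ln(T_f/T₂) = 64.395 × ln(283.94/259) = 5.919 J/K.
ΔS_total = -5.282 + 5.919 = 0.637 J/K.

ΔS_total = 0.637 J/K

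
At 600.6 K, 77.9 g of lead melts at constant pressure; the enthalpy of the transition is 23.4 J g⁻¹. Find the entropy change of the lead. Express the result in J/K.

ΔS = 3.04 J/K

Heat absorbed by the substance: Q = mL = 77.9 × 23.4 = 1822.86 J.
At constant T, ΔS = Q_rev/T = 1822.86 / 600.6 = 3.04 J/K.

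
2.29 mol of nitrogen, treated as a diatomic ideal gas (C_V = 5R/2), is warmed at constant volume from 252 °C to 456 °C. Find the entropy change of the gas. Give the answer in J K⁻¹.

In kelvin: T₁ = 525.15 K, T₂ = 729.15 K. At constant volume, ΔS = nC_V ln(T₂/T₁) with C_V = 5R/2 = 20.79 J mol⁻¹ K⁻¹.
ΔS = 2.29 × 20.79 × ln(729.15/525.15) = 15.6 J/K.

ΔS = 15.6 J/K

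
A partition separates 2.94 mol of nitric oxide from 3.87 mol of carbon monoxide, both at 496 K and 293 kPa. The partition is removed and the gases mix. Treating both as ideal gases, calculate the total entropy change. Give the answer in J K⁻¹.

Mole fractions: x_A = 2.94/6.81 = 0.432, x_B = 0.568.
ΔS_mix = −R(n_A ln x_A + n_B ln x_B) = −8.314 × (2.94 ln 0.432 + 3.87 ln 0.568) = 38.7 J/K.

ΔS_mix = 38.7 J/K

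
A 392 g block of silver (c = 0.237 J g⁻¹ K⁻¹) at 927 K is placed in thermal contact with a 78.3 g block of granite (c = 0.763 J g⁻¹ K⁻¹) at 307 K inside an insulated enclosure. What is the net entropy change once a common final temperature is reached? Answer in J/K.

ΔS_total = 19.7 J/K

Energy balance: T_f = (m₁c₁T₁ + m₂c₂T₂)/(m₁c₁ + m₂c₂) = 684.34 K.
ΔS₁ = m₁c₁ ln(T_f/T₁) = 92.904 × ln(684.34/927) = -28.2 J/K.
ΔS₂ = m₂c₂ ln(T_f/T₂) = 59.7429 × ln(684.34/307) = 47.89 J/K.
ΔS_total = -28.2 + 47.89 = 19.7 J/K.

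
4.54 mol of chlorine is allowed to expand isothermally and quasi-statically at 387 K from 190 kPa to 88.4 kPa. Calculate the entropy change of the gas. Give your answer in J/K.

ΔS_gas = 28.9 J/K

For an isothermal ideal gas ΔS_gas = nR ln(P₁/P₂) = 4.54 × 8.314 × ln(190/88.4) = 28.9 J/K.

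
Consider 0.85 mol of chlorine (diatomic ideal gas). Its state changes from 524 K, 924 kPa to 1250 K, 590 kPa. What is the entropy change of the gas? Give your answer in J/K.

ΔS = nC_p ln(T₂/T₁) − nR ln(P₂/P₁), with C_p = 7R/2 = 29.1 J mol⁻¹ K⁻¹ for a diatomic ideal gas.
ΔS = 0.85 × [29.1 × ln(1250/524) − 8.314 × ln(590/924)] = 24.7 J/K.

ΔS = 24.7 J/K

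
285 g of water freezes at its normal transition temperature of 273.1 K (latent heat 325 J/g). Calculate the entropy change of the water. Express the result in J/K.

ΔS = -339 J/K

Heat released by the substance: Q = −mL = −285 × 325 = −92625 J.
At constant T, ΔS = Q_rev/T = −92625 / 273.1 = -339 J/K.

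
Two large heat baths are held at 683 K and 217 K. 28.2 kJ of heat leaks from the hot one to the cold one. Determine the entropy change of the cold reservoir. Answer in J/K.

The cold reservoir gains heat Q, so ΔS_cold = +Q/T_C = 28200/217 = 130 J/K.

ΔS_cold = 130 J/K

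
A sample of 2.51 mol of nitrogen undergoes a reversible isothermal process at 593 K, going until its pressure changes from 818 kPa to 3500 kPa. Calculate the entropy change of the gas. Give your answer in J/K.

ΔS_gas = -30.3 J/K

For an isothermal ideal gas ΔS_gas = nR ln(P₁/P₂) = 2.51 × 8.314 × ln(818/3500) = -30.3 J/K.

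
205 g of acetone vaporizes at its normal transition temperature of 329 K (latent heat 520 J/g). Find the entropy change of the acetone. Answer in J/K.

ΔS = 324 J/K

Heat absorbed by the substance: Q = mL = 205 × 520 = 106600 J.
At constant T, ΔS = Q_rev/T = 106600 / 329 = 324 J/K.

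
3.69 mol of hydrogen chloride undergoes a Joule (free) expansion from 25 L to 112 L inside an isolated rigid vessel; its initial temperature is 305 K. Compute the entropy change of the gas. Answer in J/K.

No heat is exchanged and no work is done, so the ideal-gas temperature stays constant.
Entropy is a state function; using a reversible isothermal path, ΔS_gas = nR ln(V₂/V₁) = 3.69 × 8.314 × ln(112/25) = 46 J/K.

ΔS_gas = 46 J/K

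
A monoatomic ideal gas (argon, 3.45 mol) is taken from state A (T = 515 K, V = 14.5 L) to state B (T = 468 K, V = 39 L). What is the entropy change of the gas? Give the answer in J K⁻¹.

Entropy is a state function: ΔS = nC_V ln(T₂/T₁) + nR ln(V₂/V₁), with C_V = 3R/2 = 12.47 J mol⁻¹ K⁻¹ for a monoatomic ideal gas.
ΔS = 3.45 × [12.47 × ln(468/515) + 8.314 × ln(39/14.5)] = 24.3 J/K.

ΔS = 24.3 J/K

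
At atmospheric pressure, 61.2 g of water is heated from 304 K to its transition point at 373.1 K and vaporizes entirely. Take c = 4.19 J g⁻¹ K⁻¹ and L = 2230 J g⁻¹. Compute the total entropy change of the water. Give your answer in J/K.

ΔS = 418 J/K

Warming step: ΔS₁ = m c ln(T_tr/T_i) = 61.2 × 4.19 × ln(373.1/304) = 52.52 J/K.
Phase change: ΔS₂ = +mL/T_tr = 61.2 × 2230 / 373.1 = 365.8 J/K.
ΔS_total = (52.52) + (365.8) = 418 J/K.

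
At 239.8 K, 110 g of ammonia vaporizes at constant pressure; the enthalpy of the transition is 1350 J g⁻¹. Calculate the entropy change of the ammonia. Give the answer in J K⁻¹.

ΔS = 619 J/K

Heat absorbed by the substance: Q = mL = 110 × 1350 = 148500 J.
At constant T, ΔS = Q_rev/T = 148500 / 239.8 = 619 J/K.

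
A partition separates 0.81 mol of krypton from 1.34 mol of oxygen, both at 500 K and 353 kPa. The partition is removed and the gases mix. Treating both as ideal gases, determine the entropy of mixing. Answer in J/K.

Mole fractions: x_A = 0.81/2.15 = 0.377, x_B = 0.623.
ΔS_mix = −R(n_A ln x_A + n_B ln x_B) = −8.314 × (0.81 ln 0.377 + 1.34 ln 0.623) = 11.8 J/K.

ΔS_mix = 11.8 J/K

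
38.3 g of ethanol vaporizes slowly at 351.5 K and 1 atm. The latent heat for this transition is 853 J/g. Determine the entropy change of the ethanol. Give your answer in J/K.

Heat absorbed by the substance: Q = mL = 38.3 × 853 = 32669.9 J.
At constant T, ΔS = Q_rev/T = 32669.9 / 351.5 = 92.9 J/K.

ΔS = 92.9 J/K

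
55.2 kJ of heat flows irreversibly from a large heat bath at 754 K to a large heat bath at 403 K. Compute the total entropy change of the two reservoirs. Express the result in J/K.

ΔS_total = 63.8 J/K

ΔS_hot = −Q/T_H = −55200/754 = -73.21 J/K and ΔS_cold = +Q/T_C = 55200/403 = 137 J/K.
ΔS_total = -73.21 + 137 = 63.8 J/K, positive as the second law requires.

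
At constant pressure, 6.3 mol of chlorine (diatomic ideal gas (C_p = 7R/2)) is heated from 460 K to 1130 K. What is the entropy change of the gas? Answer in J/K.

At constant pressure, ΔS = nC_p ln(T₂/T₁) with C_p = 7R/2 = 29.1 J mol⁻¹ K⁻¹.
ΔS = 6.3 × 29.1 × ln(1130/460) = 165 J/K.

ΔS = 165 J/K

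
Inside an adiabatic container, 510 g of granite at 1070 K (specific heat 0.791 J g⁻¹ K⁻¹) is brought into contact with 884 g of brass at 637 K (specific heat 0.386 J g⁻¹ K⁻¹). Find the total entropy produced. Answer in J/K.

ΔS_total = 24.2 J/K

Energy balance: T_f = (m₁c₁T₁ + m₂c₂T₂)/(m₁c₁ + m₂c₂) = 871.58 K.
ΔS₁ = m₁c₁ ln(T_f/T₁) = 403.41 × ln(871.58/1070) = -82.742 J/K.
ΔS₂ = m₂c₂ ln(T_f/T₂) = 341.224 × ln(871.58/637) = 106.99 J/K.
ΔS_total = -82.742 + 106.99 = 24.2 J/K.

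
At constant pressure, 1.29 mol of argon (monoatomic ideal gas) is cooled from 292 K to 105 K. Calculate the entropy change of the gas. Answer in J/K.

ΔS = -27.4 J/K

At constant pressure, ΔS = nC_p ln(T₂/T₁) with C_p = 5R/2 = 20.79 J mol⁻¹ K⁻¹.
ΔS = 1.29 × 20.79 × ln(105/292) = -27.4 J/K.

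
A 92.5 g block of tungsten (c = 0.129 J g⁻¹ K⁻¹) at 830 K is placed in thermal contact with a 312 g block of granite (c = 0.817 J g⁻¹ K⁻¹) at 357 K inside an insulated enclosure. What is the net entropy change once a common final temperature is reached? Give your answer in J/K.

Energy balance: T_f = (m₁c₁T₁ + m₂c₂T₂)/(m₁c₁ + m₂c₂) = 378.15 K.
ΔS₁ = m₁c₁ ln(T_f/T₁) = 11.9325 × ln(378.15/830) = -9.38 J/K.
ΔS₂ = m₂c₂ ln(T_f/T₂) = 254.904 × ln(378.15/357) = 14.67 J/K.
ΔS_total = -9.38 + 14.67 = 5.29 J/K.

ΔS_total = 5.29 J/K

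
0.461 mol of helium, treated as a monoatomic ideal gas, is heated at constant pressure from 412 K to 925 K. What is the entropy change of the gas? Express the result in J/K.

At constant pressure, ΔS = nC_p ln(T₂/T₁) with C_p = 5R/2 = 20.79 J mol⁻¹ K⁻¹.
ΔS = 0.461 × 20.79 × ln(925/412) = 7.75 J/K.

ΔS = 7.75 J/K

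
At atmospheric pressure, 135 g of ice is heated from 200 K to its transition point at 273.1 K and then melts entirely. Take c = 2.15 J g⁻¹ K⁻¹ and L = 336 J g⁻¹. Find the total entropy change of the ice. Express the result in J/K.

Warming step: ΔS₁ = m c ln(T_tr/T_i) = 135 × 2.15 × ln(273.1/200) = 90.42 J/K.
Phase change: ΔS₂ = +mL/T_tr = 135 × 336 / 273.1 = 166.1 J/K.
ΔS_total = (90.42) + (166.1) = 257 J/K.

ΔS = 257 J/K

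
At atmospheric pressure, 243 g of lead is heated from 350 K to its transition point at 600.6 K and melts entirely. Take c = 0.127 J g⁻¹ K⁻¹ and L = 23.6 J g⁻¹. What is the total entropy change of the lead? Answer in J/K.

Warming step: ΔS₁ = m c ln(T_tr/T_i) = 243 × 0.127 × ln(600.6/350) = 16.66 J/K.
Phase change: ΔS₂ = +mL/T_tr = 243 × 23.6 / 600.6 = 9.548 J/K.
ΔS_total = (16.66) + (9.548) = 26.2 J/K.

ΔS = 26.2 J/K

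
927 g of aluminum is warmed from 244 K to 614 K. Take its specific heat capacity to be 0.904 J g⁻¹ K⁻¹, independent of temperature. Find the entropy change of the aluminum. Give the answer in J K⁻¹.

ΔS = ∫dQ_rev/T = m c ln(T₂/T₁) = 927 × 0.904 × ln(614/244) = 773 J/K.

ΔS = 773 J/K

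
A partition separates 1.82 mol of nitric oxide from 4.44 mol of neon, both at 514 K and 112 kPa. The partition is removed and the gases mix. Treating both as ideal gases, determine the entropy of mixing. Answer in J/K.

ΔS_mix = 31.4 J/K

Mole fractions: x_A = 1.82/6.26 = 0.291, x_B = 0.709.
ΔS_mix = −R(n_A ln x_A + n_B ln x_B) = −8.314 × (1.82 ln 0.291 + 4.44 ln 0.709) = 31.4 J/K.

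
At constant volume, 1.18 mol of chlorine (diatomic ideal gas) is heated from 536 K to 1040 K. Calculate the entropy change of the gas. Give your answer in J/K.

At constant volume, ΔS = nC_V ln(T₂/T₁) with C_V = 5R/2 = 20.79 J mol⁻¹ K⁻¹.
ΔS = 1.18 × 20.79 × ln(1040/536) = 16.3 J/K.

ΔS = 16.3 J/K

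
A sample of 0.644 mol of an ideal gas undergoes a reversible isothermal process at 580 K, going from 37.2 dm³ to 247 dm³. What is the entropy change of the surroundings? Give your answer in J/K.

For an isothermal ideal gas ΔS_gas = nR ln(V₂/V₁) = 0.644 × 8.314 × ln(247/37.2) = 10.1 J/K.
The process is reversible, so ΔS_surr = −ΔS_gas = -10.1 J/K and ΔS_universe = 0.

ΔS_surr = -10.1 J/K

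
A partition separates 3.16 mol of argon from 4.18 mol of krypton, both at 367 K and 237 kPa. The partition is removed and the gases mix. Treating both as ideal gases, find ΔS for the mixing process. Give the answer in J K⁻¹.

Mole fractions: x_A = 3.16/7.34 = 0.431, x_B = 0.569.
ΔS_mix = −R(n_A ln x_A + n_B ln x_B) = −8.314 × (3.16 ln 0.431 + 4.18 ln 0.569) = 41.7 J/K.

ΔS_mix = 41.7 J/K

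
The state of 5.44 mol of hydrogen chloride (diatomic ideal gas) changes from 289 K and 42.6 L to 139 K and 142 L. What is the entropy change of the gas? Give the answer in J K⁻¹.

Entropy is a state function: ΔS = nC_V ln(T₂/T₁) + nR ln(V₂/V₁), with C_V = 5R/2 = 20.79 J mol⁻¹ K⁻¹ for a diatomic ideal gas.
ΔS = 5.44 × [20.79 × ln(139/289) + 8.314 × ln(142/42.6)] = -28.3 J/K.

ΔS = -28.3 J/K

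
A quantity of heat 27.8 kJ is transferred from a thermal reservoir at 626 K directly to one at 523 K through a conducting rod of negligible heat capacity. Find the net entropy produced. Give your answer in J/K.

ΔS_hot = −Q/T_H = −27800/626 = -44.409 J/K and ΔS_cold = +Q/T_C = 27800/523 = 53.155 J/K.
ΔS_total = -44.409 + 53.155 = 8.75 J/K, positive as the second law requires.

ΔS_total = 8.75 J/K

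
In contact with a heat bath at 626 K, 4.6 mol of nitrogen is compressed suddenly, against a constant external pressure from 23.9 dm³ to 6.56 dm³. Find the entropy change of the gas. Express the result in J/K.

ΔS_gas = -49.4 J/K

Entropy is a state function, so ΔS_gas depends only on the end states.
For an isothermal ideal gas ΔS_gas = nR ln(V₂/V₁) = 4.6 × 8.314 × ln(6.56/23.9) = -49.4 J/K.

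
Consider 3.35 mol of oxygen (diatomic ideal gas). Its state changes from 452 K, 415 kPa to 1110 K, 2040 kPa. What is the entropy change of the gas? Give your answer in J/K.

ΔS = nC_p ln(T₂/T₁) − nR ln(P₂/P₁), with C_p = 7R/2 = 29.1 J mol⁻¹ K⁻¹ for a diatomic ideal gas.
ΔS = 3.35 × [29.1 × ln(1110/452) − 8.314 × ln(2040/415)] = 43.2 J/K.

ΔS = 43.2 J/K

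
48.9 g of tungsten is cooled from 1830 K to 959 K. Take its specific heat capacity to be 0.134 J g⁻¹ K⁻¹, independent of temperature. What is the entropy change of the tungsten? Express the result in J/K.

ΔS = ∫dQ_rev/T = m c ln(T₂/T₁) = 48.9 × 0.134 × ln(959/1830) = -4.23 J/K.

ΔS = -4.23 J/K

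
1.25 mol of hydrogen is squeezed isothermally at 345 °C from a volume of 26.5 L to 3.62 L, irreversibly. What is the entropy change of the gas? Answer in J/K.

ΔS_gas = -20.7 J/K

Entropy is a state function, so ΔS_gas depends only on the end states.
For an isothermal ideal gas ΔS_gas = nR ln(V₂/V₁) = 1.25 × 8.314 × ln(3.62/26.5) = -20.7 J/K.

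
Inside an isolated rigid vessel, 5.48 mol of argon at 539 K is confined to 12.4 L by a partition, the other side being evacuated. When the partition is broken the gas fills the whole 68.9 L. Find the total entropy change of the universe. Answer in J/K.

ΔS_universe = 78.1 J/K

No heat is exchanged and no work is done, so the ideal-gas temperature stays constant.
Entropy is a state function; using a reversible isothermal path, ΔS_gas = nR ln(V₂/V₁) = 5.48 × 8.314 × ln(68.9/12.4) = 78.1 J/K.
The insulated surroundings exchange no heat, so ΔS_surr = 0 and ΔS_universe = ΔS_gas.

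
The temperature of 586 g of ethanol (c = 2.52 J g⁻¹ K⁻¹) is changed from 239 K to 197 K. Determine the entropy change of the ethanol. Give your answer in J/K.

ΔS = -285 J/K

ΔS = ∫dQ_rev/T = m c ln(T₂/T₁) = 586 × 2.52 × ln(197/239) = -285 J/K.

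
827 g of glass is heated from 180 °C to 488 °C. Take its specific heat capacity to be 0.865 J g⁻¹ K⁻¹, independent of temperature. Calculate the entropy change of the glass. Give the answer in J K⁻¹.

ΔS = 371 J/K

In kelvin: T₁ = 453.15 K, T₂ = 761.15 K. ΔS = ∫dQ_rev/T = m c ln(T₂/T₁) = 827 × 0.865 × ln(761.15/453.15) = 371 J/K.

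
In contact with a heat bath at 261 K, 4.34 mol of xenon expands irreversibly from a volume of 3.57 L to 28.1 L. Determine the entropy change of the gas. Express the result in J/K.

Entropy is a state function, so ΔS_gas depends only on the end states.
For an isothermal ideal gas ΔS_gas = nR ln(V₂/V₁) = 4.34 × 8.314 × ln(28.1/3.57) = 74.4 J/K.

ΔS_gas = 74.4 J/K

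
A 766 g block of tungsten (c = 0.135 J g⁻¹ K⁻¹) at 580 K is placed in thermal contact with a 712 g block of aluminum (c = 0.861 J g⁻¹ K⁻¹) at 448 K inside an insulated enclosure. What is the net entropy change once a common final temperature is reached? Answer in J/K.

Energy balance: T_f = (m₁c₁T₁ + m₂c₂T₂)/(m₁c₁ + m₂c₂) = 467.05 K.
ΔS₁ = m₁c₁ ln(T_f/T₁) = 103.41 × ln(467.05/580) = -22.4 J/K.
ΔS₂ = m₂c₂ ln(T_f/T₂) = 613.032 × ln(467.05/448) = 25.53 J/K.
ΔS_total = -22.4 + 25.53 = 3.13 J/K.

ΔS_total = 3.13 J/K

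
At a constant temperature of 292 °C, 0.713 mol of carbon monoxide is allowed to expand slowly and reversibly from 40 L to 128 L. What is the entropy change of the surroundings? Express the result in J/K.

For an isothermal ideal gas ΔS_gas = nR ln(V₂/V₁) = 0.713 × 8.314 × ln(128/40) = 6.9 J/K.
The process is reversible, so ΔS_surr = −ΔS_gas = -6.9 J/K and ΔS_universe = 0.

ΔS_surr = -6.9 J/K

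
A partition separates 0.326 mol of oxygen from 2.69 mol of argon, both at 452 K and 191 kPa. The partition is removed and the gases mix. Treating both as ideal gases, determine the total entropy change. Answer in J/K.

Mole fractions: x_A = 0.326/3.02 = 0.108, x_B = 0.892.
ΔS_mix = −R(n_A ln x_A + n_B ln x_B) = −8.314 × (0.326 ln 0.108 + 2.69 ln 0.892) = 8.59 J/K.

ΔS_mix = 8.59 J/K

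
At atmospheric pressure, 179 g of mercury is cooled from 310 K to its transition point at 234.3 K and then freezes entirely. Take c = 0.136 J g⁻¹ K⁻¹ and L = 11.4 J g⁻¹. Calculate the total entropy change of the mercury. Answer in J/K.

ΔS = -15.5 J/K

Cooling step: ΔS₁ = m c ln(T_tr/T_i) = 179 × 0.136 × ln(234.3/310) = -6.816 J/K.
Phase change: ΔS₂ = −mL/T_tr = −179 × 11.4 / 234.3 = -8.709 J/K.
ΔS_total = (-6.816) + (-8.709) = -15.5 J/K.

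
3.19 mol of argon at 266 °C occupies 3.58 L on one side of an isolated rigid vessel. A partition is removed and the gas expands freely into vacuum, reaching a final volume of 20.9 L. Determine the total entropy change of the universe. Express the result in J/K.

No heat is exchanged and no work is done, so the ideal-gas temperature stays constant.
Entropy is a state function; using a reversible isothermal path, ΔS_gas = nR ln(V₂/V₁) = 3.19 × 8.314 × ln(20.9/3.58) = 46.8 J/K.
The insulated surroundings exchange no heat, so ΔS_surr = 0 and ΔS_universe = ΔS_gas.

ΔS_universe = 46.8 J/K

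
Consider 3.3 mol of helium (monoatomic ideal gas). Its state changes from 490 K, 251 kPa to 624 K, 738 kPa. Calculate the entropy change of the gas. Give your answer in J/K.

ΔS = -13 J/K

ΔS = nC_p ln(T₂/T₁) − nR ln(P₂/P₁), with C_p = 5R/2 = 20.79 J mol⁻¹ K⁻¹ for a monoatomic ideal gas.
ΔS = 3.3 × [20.79 × ln(624/490) − 8.314 × ln(738/251)] = -13 J/K.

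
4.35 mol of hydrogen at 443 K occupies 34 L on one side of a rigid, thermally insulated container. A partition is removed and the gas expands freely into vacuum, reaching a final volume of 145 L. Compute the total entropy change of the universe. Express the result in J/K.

For an ideal gas in free expansion Q = 0 and W = 0, so T is unchanged.
Entropy is a state function; using a reversible isothermal path, ΔS_gas = nR ln(V₂/V₁) = 4.35 × 8.314 × ln(145/34) = 52.5 J/K.
The insulated surroundings exchange no heat, so ΔS_surr = 0 and ΔS_universe = ΔS_gas.

ΔS_universe = 52.5 J/K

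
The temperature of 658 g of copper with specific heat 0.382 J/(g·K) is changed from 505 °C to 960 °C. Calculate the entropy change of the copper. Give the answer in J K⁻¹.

ΔS = 116 J/K

In kelvin: T₁ = 778.15 K, T₂ = 1233.15 K. ΔS = ∫dQ_rev/T = m c ln(T₂/T₁) = 658 × 0.382 × ln(1233.15/778.15) = 116 J/K.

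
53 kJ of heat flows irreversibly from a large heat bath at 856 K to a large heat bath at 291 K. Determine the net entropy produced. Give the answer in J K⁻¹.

ΔS_hot = −Q/T_H = −53000/856 = -61.92 J/K and ΔS_cold = +Q/T_C = 53000/291 = 182.1 J/K.
ΔS_total = -61.92 + 182.1 = 120 J/K, positive as the second law requires.

ΔS_total = 120 J/K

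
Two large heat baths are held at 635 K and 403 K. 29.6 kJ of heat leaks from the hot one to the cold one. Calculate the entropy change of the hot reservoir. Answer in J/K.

The hot reservoir loses heat Q, so ΔS_hot = −Q/T_H = −29600/635 = -46.6 J/K.

ΔS_hot = -46.6 J/K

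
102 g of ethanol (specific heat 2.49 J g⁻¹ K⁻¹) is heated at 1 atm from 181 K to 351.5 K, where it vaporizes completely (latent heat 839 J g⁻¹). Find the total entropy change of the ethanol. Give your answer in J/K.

Warming step: ΔS₁ = m c ln(T_tr/T_i) = 102 × 2.49 × ln(351.5/181) = 168.6 J/K.
Phase change: ΔS₂ = +mL/T_tr = 102 × 839 / 351.5 = 243.5 J/K.
ΔS_total = (168.6) + (243.5) = 412 J/K.

ΔS = 412 J/K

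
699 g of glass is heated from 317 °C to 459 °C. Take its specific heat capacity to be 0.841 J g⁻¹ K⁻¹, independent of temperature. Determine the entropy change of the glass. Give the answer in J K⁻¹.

In kelvin: T₁ = 590.15 K, T₂ = 732.15 K. ΔS = ∫dQ_rev/T = m c ln(T₂/T₁) = 699 × 0.841 × ln(732.15/590.15) = 127 J/K.

ΔS = 127 J/K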